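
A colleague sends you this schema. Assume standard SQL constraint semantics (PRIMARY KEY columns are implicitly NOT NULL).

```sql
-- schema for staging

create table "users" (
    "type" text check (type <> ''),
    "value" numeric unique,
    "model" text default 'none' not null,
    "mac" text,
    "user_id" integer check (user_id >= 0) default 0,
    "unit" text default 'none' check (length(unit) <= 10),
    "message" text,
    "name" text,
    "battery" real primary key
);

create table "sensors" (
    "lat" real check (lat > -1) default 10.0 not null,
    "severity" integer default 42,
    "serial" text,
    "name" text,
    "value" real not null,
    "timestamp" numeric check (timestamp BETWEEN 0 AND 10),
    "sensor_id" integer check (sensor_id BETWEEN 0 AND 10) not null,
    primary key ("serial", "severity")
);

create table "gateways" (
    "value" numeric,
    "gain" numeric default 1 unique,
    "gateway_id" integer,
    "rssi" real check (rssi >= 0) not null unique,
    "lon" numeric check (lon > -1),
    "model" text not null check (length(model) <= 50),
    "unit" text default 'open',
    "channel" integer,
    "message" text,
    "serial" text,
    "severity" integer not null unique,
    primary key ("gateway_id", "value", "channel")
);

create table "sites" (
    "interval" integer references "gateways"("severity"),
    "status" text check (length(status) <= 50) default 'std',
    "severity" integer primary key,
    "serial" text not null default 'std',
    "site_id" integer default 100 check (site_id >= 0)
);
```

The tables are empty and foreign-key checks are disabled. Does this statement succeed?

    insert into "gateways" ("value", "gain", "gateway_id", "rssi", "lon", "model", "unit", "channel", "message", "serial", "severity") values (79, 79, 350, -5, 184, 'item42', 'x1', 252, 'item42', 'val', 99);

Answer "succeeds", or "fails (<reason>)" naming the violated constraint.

The value -5 for rssi violates CHECK (rssi >= 0).

fails (CHECK on rssi)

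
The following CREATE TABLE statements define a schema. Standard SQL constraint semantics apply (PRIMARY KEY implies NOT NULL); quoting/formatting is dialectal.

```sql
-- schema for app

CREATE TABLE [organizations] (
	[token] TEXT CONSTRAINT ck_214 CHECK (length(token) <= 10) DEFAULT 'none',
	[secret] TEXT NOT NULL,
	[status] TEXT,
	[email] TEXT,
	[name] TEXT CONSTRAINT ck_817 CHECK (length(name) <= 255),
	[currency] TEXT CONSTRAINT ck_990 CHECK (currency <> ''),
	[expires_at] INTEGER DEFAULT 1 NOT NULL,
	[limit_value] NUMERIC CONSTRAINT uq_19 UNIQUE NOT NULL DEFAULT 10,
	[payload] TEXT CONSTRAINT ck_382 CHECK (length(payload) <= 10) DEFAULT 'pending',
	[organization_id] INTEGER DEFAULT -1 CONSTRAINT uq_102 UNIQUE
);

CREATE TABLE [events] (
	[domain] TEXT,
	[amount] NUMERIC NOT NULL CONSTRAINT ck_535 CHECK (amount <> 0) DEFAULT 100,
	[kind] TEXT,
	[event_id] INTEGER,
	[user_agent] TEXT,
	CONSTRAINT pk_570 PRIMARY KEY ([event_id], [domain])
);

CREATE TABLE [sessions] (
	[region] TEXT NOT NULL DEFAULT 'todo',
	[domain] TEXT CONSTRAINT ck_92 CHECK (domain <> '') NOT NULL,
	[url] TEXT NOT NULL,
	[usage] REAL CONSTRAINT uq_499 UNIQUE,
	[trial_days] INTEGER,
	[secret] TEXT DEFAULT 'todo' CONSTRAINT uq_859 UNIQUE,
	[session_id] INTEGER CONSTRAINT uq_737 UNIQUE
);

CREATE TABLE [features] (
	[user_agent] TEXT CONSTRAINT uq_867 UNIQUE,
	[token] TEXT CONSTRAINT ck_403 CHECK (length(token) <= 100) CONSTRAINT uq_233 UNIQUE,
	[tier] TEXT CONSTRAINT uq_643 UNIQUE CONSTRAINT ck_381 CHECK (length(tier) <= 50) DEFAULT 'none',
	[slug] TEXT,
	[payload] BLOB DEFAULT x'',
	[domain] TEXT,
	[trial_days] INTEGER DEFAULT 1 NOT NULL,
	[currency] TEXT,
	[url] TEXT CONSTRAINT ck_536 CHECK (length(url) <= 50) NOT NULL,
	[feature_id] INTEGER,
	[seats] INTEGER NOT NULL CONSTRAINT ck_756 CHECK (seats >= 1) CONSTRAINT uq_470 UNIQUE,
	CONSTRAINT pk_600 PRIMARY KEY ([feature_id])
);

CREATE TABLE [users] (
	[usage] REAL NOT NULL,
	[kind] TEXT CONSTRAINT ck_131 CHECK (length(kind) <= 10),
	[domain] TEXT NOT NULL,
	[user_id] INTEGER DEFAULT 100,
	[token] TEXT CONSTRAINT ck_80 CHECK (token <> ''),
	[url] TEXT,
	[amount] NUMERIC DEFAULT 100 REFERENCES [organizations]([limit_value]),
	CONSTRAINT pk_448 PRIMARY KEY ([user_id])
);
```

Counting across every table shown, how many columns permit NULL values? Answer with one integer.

24

organizations: 7 nullable (token, status, email, name, currency, payload, organization_id — PK none and explicit NOT NULL columns excluded).
events: 2 nullable (kind, user_agent — PK (event_id, domain) and explicit NOT NULL columns excluded).
sessions: 4 nullable (usage, trial_days, secret, session_id — PK none and explicit NOT NULL columns excluded).
features: 7 nullable (user_agent, token, tier, slug, payload, domain, currency — PK (feature_id) and explicit NOT NULL columns excluded).
users: 4 nullable (kind, token, url, amount — PK (user_id) and explicit NOT NULL columns excluded).
Total: 7 + 2 + 4 + 7 + 4 = 24.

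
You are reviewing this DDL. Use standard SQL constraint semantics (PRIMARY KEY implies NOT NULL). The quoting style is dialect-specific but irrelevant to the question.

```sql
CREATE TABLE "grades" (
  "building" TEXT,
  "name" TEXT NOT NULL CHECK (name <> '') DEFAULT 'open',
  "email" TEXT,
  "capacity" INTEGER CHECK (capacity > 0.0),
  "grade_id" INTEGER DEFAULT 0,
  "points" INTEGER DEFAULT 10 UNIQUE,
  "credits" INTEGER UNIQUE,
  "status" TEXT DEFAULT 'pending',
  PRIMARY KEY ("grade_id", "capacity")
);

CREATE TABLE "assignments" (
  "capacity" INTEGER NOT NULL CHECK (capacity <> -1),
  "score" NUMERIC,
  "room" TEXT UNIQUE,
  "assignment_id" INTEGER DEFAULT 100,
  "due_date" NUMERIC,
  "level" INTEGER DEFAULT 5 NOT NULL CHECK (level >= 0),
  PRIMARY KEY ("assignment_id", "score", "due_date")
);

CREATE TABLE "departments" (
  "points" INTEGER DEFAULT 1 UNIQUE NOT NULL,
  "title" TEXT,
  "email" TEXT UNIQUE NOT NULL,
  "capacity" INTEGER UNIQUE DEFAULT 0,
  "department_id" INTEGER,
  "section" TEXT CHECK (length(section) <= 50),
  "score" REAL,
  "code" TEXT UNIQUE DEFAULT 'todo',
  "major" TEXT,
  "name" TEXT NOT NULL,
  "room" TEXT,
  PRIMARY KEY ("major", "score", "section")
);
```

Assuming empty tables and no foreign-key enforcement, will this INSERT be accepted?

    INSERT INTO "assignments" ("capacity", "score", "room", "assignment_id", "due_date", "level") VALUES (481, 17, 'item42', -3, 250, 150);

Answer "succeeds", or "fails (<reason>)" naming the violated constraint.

NOT NULL columns: assignment_id is supplied; capacity is supplied; due_date is supplied; level is supplied; score is supplied.
CHECK constraints: 481 satisfies (capacity <> -1); 150 satisfies (level >= 0).
No constraint is violated.

succeeds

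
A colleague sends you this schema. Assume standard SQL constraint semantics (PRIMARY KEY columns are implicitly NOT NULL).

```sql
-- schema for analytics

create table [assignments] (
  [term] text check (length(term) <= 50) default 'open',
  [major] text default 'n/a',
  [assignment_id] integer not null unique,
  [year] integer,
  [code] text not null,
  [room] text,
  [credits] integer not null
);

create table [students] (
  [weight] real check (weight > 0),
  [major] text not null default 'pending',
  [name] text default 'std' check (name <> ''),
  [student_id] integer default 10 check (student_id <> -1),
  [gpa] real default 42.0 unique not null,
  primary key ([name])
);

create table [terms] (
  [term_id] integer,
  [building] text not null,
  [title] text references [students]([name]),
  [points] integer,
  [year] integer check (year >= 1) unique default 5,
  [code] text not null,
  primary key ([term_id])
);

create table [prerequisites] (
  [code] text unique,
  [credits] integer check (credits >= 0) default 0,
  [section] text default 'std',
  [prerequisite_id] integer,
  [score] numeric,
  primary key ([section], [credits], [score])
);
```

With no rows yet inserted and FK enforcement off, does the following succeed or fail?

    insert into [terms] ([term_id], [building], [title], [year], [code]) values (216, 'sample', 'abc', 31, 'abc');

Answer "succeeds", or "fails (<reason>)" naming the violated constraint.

NOT NULL columns: building is supplied; code is supplied; term_id is supplied.
CHECK constraints: 31 satisfies (year >= 1).
No constraint is violated.

succeeds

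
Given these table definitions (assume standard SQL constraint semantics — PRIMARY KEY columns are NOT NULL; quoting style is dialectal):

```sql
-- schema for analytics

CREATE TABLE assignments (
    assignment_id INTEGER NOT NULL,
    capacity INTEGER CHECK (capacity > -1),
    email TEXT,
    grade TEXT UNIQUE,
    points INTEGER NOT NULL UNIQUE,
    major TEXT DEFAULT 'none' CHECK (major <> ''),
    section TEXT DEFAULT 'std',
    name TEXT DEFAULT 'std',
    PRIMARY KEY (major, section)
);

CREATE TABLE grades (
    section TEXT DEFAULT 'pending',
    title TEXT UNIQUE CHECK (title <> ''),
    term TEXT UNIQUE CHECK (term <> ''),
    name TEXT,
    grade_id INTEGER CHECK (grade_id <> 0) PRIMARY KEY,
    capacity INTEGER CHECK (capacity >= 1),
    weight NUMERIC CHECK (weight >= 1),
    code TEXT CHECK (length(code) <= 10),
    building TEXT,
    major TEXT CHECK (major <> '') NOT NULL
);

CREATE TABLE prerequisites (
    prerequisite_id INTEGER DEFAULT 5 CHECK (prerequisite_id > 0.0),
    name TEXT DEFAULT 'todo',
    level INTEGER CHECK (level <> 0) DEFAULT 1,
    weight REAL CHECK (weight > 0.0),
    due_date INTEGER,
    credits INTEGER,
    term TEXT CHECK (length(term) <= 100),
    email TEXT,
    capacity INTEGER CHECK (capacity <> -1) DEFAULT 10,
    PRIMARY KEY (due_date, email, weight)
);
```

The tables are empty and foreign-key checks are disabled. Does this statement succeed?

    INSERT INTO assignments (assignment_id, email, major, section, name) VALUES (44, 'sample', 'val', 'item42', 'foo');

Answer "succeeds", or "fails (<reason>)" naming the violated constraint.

points is omitted from the column list and has no DEFAULT, so it would receive NULL.
But points is declared NOT NULL.

fails (NOT NULL on points)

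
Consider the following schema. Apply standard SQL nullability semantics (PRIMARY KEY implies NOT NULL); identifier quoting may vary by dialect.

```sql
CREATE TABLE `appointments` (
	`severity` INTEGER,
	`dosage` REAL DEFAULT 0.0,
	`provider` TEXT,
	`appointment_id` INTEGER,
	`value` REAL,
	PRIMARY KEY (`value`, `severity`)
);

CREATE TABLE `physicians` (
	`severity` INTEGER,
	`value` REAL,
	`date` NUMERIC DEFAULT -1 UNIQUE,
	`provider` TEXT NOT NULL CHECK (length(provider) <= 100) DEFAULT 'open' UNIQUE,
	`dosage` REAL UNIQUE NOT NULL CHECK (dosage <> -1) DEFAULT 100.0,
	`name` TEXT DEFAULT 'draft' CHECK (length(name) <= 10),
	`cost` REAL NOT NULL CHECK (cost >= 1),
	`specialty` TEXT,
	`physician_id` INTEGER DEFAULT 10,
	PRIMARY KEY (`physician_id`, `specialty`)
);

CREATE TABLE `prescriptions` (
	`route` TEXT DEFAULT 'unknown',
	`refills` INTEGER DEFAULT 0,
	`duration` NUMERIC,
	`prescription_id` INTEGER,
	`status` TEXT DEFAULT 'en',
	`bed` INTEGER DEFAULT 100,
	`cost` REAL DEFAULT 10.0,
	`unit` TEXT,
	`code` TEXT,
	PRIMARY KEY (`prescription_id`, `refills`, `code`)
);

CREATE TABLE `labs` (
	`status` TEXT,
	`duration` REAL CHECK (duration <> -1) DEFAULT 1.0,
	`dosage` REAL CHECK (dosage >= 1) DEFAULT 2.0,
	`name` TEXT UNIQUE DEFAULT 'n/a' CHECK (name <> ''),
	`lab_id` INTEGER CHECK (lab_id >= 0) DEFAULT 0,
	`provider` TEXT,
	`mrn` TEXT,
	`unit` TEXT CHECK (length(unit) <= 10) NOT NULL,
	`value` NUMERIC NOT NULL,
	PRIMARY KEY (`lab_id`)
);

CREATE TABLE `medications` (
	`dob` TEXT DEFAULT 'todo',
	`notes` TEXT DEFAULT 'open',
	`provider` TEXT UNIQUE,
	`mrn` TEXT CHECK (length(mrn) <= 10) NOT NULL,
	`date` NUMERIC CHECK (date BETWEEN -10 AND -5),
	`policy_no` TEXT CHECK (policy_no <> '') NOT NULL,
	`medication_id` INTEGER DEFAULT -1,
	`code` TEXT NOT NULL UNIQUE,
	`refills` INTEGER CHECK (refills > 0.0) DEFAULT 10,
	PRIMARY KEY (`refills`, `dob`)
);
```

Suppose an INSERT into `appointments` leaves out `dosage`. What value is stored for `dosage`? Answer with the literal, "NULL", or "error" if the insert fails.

0.0

dosage has an explicit DEFAULT 0.0.
When the column is omitted from an INSERT, that default is used.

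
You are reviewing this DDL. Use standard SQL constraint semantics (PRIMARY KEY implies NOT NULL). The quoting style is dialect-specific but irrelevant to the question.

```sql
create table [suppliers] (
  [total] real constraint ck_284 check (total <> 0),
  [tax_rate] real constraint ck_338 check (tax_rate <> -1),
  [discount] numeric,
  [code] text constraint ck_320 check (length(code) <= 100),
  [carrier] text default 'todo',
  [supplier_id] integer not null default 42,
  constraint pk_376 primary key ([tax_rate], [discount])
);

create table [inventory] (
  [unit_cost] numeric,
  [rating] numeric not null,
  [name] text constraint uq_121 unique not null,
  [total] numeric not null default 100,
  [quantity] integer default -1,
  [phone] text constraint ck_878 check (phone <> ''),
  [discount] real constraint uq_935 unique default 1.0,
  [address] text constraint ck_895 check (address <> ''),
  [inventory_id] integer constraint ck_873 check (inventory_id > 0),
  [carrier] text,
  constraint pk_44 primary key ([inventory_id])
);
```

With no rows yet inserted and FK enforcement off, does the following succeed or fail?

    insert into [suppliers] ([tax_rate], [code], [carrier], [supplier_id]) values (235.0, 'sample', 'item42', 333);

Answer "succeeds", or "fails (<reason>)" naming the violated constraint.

fails (NOT NULL on discount)

discount is omitted from the column list and has no DEFAULT, so it would receive NULL.
But discount is part of the PRIMARY KEY (implied NOT NULL).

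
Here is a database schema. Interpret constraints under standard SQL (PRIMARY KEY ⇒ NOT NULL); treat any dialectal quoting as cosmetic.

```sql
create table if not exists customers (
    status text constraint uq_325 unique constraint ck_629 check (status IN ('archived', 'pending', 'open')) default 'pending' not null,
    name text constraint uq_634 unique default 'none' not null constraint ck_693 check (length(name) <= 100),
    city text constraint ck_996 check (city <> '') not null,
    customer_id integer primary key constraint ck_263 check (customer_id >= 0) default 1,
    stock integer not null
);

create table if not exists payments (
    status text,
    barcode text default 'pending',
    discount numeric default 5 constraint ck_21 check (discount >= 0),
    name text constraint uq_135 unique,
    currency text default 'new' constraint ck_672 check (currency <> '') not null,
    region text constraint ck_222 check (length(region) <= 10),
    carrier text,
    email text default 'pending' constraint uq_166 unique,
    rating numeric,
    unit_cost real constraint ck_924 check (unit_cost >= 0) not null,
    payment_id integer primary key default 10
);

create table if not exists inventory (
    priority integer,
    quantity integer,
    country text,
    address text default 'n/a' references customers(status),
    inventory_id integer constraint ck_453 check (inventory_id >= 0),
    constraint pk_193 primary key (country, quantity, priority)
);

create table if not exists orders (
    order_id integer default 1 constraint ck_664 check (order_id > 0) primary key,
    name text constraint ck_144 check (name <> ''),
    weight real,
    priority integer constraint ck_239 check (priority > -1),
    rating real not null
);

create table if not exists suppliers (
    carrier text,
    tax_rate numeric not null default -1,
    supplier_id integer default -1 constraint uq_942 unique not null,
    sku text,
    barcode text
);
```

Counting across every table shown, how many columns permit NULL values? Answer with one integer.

customers: 0 nullable (none — PK (customer_id) and explicit NOT NULL columns excluded).
payments: 8 nullable (status, barcode, discount, name, region, carrier, email, rating — PK (payment_id) and explicit NOT NULL columns excluded).
inventory: 2 nullable (address, inventory_id — PK (country, quantity, priority) and explicit NOT NULL columns excluded).
orders: 3 nullable (name, weight, priority — PK (order_id) and explicit NOT NULL columns excluded).
suppliers: 3 nullable (carrier, sku, barcode — PK none and explicit NOT NULL columns excluded).
Total: 0 + 8 + 2 + 3 + 3 = 16.

16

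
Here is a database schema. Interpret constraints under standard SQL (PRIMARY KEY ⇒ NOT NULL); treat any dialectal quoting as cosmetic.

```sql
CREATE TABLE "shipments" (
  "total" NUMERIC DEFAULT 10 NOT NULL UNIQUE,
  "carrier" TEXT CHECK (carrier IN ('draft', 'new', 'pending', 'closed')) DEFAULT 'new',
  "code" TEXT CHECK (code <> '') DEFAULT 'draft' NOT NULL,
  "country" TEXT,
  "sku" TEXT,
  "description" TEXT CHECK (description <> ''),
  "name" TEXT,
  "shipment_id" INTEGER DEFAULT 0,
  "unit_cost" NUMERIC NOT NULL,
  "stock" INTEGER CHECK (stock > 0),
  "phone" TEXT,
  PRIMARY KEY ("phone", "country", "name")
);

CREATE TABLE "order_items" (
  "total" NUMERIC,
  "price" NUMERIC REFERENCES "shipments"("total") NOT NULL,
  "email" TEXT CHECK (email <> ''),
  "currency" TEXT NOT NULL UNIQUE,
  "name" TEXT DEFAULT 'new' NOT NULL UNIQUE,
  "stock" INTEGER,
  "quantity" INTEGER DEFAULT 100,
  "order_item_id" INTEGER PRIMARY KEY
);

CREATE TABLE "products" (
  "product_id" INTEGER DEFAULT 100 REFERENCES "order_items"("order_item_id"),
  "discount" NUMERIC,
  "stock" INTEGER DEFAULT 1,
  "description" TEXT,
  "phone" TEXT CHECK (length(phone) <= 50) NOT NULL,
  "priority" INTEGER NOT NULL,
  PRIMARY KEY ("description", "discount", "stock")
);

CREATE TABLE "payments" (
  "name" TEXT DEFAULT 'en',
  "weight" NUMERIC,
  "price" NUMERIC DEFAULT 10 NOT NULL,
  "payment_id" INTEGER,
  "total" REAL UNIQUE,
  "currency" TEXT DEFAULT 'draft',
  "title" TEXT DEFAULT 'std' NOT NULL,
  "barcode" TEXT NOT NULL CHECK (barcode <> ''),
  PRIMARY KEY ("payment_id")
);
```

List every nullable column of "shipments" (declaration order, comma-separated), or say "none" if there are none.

- total: declared NOT NULL → not nullable.
- carrier: CHECK does not forbid NULL (a CHECK constraint passes when its expression is NULL) → nullable.
- code: declared NOT NULL → not nullable.
- country: part of the PRIMARY KEY, which implies NOT NULL → not nullable.
- sku: no NOT NULL constraint applies → nullable.
- description: CHECK does not forbid NULL (a CHECK constraint passes when its expression is NULL) → nullable.
- name: part of the PRIMARY KEY, which implies NOT NULL → not nullable.
- shipment_id: DEFAULT only fills an omitted column; an explicit NULL is still allowed → nullable.
- unit_cost: declared NOT NULL → not nullable.
- stock: CHECK does not forbid NULL (a CHECK constraint passes when its expression is NULL) → nullable.
- phone: part of the PRIMARY KEY, which implies NOT NULL → not nullable.

carrier, sku, description, shipment_id, stock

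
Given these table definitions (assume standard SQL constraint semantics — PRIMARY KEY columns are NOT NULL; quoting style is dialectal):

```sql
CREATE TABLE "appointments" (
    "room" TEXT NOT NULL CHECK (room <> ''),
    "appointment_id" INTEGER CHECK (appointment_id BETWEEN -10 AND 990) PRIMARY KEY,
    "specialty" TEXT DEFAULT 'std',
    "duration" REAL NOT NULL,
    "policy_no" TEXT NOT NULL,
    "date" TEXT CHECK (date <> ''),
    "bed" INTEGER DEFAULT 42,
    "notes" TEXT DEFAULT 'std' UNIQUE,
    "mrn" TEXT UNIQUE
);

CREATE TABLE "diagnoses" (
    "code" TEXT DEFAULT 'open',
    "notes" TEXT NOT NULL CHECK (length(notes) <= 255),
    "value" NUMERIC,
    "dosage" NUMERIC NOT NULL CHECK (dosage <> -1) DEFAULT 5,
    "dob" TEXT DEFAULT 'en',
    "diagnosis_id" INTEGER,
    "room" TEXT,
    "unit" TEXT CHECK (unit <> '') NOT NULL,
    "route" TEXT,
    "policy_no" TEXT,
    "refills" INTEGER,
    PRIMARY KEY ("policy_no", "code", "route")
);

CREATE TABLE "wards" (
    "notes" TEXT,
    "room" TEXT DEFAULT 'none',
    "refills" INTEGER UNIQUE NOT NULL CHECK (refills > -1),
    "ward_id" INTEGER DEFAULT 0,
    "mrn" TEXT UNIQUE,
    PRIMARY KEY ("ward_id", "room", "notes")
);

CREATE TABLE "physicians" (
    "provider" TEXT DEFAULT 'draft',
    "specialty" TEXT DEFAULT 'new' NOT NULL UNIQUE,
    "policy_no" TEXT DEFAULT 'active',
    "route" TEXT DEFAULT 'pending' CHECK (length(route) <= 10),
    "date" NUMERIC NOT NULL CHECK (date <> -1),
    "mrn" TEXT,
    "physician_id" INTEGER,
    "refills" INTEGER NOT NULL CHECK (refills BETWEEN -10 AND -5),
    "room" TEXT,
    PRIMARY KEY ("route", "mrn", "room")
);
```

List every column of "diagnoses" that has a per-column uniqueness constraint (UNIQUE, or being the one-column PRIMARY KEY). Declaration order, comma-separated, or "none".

- code: part of a composite PRIMARY KEY — only the tuple is unique, not this column on its own.
- notes: no UNIQUE or single-column PK constraint.
- value: no UNIQUE or single-column PK constraint.
- dosage: no UNIQUE or single-column PK constraint.
- dob: no UNIQUE or single-column PK constraint.
- diagnosis_id: no UNIQUE or single-column PK constraint.
- room: no UNIQUE or single-column PK constraint.
- unit: no UNIQUE or single-column PK constraint.
- route: part of a composite PRIMARY KEY — only the tuple is unique, not this column on its own.
- policy_no: part of a composite PRIMARY KEY — only the tuple is unique, not this column on its own.
- refills: no UNIQUE or single-column PK constraint.

none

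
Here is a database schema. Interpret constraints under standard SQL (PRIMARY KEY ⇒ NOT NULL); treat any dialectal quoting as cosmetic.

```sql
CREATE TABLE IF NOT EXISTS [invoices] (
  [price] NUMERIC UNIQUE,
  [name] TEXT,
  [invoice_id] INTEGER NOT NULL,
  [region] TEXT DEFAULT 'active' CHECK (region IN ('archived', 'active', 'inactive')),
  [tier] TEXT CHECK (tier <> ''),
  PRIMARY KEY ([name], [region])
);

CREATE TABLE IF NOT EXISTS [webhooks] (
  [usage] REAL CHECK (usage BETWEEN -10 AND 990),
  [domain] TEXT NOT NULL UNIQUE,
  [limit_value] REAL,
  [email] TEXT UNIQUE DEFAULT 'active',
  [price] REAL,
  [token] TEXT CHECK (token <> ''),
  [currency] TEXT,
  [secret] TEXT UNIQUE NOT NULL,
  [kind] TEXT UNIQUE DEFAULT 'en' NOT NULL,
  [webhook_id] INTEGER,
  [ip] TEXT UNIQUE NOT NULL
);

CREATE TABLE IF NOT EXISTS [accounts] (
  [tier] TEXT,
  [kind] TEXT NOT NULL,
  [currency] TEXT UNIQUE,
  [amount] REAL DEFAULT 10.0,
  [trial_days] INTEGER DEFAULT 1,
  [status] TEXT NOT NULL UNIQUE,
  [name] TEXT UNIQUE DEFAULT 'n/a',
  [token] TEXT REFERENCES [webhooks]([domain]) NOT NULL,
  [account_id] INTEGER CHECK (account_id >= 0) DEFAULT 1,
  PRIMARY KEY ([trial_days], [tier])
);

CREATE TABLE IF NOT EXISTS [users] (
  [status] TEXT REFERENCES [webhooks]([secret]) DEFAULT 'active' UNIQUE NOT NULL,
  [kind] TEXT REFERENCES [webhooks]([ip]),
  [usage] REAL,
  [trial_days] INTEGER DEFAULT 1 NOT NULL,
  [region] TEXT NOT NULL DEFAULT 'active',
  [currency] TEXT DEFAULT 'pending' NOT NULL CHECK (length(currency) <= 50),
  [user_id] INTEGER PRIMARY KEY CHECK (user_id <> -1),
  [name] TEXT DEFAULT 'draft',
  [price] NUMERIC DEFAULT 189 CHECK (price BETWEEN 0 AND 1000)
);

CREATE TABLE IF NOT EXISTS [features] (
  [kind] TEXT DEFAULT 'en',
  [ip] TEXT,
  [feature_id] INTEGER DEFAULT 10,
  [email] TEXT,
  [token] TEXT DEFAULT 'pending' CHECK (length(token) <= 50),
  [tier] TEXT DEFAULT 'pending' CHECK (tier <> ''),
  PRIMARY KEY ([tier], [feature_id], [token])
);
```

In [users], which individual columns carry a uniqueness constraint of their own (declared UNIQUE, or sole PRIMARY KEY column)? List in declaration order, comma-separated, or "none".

- status: declared UNIQUE → unique.
- kind: no UNIQUE or single-column PK constraint.
- usage: no UNIQUE or single-column PK constraint.
- trial_days: no UNIQUE or single-column PK constraint.
- region: no UNIQUE or single-column PK constraint.
- currency: no UNIQUE or single-column PK constraint.
- user_id: single-column PRIMARY KEY → unique.
- name: no UNIQUE or single-column PK constraint.
- price: no UNIQUE or single-column PK constraint.

status, user_id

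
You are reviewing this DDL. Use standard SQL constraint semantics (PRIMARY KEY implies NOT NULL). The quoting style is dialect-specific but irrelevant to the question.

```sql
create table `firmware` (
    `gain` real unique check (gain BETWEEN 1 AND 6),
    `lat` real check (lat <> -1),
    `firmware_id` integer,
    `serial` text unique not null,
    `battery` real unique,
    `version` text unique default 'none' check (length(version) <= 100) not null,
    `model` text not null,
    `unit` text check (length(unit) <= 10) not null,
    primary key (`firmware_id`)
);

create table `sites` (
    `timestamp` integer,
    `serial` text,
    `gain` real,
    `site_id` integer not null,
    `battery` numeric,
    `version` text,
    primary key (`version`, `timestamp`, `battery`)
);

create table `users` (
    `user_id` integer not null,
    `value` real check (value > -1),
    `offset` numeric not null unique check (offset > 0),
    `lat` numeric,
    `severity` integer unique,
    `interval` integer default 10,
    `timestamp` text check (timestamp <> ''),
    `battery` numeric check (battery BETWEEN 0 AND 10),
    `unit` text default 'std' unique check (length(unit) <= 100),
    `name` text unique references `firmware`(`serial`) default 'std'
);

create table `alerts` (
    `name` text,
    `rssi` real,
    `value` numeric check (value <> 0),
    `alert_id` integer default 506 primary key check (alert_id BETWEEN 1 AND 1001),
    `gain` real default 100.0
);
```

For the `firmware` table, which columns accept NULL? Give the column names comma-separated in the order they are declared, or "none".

- gain: CHECK does not forbid NULL (a CHECK constraint passes when its expression is NULL) → nullable.
- lat: CHECK does not forbid NULL (a CHECK constraint passes when its expression is NULL) → nullable.
- firmware_id: part of the PRIMARY KEY, which implies NOT NULL → not nullable.
- serial: declared NOT NULL → not nullable.
- battery: UNIQUE does not imply NOT NULL → nullable.
- version: declared NOT NULL → not nullable.
- model: declared NOT NULL → not nullable.
- unit: declared NOT NULL → not nullable.

gain, lat, battery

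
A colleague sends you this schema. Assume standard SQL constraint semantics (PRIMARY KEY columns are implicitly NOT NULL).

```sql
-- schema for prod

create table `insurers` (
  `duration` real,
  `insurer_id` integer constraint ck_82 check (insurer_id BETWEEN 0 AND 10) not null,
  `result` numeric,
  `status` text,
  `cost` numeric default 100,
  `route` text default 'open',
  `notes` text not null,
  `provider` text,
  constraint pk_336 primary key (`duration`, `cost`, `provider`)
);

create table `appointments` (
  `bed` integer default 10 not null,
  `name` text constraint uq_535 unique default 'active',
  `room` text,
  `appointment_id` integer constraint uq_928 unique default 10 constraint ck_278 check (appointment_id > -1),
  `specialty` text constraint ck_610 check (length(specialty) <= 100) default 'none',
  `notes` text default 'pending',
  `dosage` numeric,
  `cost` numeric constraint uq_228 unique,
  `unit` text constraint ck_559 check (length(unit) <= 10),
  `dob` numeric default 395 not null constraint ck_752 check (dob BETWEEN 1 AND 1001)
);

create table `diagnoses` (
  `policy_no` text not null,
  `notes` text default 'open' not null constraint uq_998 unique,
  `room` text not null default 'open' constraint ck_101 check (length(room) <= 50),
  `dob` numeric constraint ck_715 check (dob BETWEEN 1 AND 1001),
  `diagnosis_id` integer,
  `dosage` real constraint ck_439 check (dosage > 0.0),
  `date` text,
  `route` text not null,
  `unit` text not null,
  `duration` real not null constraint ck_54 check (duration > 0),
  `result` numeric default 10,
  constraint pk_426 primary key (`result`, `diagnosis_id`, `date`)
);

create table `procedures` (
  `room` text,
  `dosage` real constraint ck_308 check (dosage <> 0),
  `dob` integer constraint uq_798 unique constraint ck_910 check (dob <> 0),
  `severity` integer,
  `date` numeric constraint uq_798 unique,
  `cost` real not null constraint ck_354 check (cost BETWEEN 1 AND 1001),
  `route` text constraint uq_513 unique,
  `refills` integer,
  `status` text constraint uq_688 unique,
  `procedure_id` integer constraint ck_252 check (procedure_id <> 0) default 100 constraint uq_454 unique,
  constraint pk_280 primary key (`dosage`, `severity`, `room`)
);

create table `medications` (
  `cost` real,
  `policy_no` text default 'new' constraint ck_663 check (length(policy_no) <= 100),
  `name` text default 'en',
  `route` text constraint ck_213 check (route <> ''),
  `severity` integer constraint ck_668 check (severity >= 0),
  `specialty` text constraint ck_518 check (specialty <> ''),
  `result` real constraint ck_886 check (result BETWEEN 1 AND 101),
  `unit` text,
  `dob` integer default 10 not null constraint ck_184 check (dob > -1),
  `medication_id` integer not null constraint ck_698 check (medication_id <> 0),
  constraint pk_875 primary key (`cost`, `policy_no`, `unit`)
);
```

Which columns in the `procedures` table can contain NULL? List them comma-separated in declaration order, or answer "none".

- room: part of the PRIMARY KEY, which implies NOT NULL → not nullable.
- dosage: part of the PRIMARY KEY, which implies NOT NULL → not nullable.
- dob: CHECK does not forbid NULL (a CHECK constraint passes when its expression is NULL) → nullable.
- severity: part of the PRIMARY KEY, which implies NOT NULL → not nullable.
- date: UNIQUE does not imply NOT NULL → nullable.
- cost: declared NOT NULL → not nullable.
- route: UNIQUE does not imply NOT NULL → nullable.
- refills: no NOT NULL constraint applies → nullable.
- status: UNIQUE does not imply NOT NULL → nullable.
- procedure_id: CHECK does not forbid NULL (a CHECK constraint passes when its expression is NULL) → nullable.

dob, date, route, refills, status, procedure_id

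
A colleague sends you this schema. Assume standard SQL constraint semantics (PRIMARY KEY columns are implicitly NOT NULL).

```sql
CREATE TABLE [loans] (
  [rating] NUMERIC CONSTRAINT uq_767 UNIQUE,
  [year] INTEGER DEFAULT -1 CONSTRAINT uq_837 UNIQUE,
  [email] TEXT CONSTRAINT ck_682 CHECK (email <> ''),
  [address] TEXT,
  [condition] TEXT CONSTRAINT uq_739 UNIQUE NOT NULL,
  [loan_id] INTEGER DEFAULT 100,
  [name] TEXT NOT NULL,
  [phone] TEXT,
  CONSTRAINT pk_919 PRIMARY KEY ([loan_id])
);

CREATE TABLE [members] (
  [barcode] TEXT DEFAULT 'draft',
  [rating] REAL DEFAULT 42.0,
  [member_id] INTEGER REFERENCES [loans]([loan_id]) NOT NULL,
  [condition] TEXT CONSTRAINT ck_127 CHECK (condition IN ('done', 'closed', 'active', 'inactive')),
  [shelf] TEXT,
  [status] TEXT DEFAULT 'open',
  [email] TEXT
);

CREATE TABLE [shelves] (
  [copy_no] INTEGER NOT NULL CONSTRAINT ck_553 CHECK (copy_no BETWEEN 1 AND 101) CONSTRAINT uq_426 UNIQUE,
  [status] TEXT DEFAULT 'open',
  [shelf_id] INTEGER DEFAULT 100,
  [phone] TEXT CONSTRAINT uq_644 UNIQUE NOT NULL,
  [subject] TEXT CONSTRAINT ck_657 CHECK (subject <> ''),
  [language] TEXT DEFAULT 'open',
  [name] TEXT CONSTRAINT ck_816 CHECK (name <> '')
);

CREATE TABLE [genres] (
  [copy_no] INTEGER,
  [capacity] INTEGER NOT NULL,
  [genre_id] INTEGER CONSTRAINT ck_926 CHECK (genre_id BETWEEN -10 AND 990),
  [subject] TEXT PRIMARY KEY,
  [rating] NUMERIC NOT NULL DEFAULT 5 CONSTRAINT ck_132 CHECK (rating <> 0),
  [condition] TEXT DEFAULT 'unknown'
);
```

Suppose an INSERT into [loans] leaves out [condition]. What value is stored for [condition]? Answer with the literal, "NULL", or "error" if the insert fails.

error

condition has no DEFAULT clause.
Omitting it would insert NULL, but it is declared NOT NULL, so the INSERT fails.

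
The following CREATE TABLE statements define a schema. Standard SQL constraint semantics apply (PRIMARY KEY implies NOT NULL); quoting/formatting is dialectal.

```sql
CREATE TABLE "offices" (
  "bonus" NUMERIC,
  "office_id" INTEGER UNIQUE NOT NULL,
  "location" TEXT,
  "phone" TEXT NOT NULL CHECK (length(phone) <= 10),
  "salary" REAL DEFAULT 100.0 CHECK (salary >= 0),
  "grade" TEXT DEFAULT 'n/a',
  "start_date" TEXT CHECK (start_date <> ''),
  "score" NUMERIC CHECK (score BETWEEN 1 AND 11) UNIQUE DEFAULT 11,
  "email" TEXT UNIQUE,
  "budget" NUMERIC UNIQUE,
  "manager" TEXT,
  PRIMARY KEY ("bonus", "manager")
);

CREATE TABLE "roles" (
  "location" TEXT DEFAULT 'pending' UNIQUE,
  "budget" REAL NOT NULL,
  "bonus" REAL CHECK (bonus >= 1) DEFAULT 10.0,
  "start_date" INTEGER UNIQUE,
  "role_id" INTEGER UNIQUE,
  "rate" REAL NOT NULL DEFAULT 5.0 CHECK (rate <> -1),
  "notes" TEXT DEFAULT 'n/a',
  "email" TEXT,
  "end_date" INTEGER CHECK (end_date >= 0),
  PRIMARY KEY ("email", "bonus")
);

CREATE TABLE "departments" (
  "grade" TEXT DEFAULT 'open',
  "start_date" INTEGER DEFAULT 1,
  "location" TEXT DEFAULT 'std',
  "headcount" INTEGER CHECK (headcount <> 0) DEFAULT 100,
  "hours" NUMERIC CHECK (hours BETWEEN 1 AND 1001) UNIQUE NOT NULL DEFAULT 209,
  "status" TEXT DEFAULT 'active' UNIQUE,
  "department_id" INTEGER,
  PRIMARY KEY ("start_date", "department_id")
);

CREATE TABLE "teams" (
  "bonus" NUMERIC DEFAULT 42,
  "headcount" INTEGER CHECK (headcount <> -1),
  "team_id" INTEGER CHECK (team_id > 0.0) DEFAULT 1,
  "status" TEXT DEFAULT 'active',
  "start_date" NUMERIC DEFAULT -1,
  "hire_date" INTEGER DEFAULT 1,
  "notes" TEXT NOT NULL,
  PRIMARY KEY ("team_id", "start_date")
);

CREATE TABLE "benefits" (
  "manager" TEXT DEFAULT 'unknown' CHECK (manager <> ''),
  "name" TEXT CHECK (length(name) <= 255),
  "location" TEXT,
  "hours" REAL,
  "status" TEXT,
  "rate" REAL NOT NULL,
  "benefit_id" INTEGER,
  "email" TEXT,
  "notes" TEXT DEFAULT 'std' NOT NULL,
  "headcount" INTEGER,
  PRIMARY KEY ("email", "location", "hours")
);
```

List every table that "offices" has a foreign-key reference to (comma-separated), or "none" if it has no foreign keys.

No column in offices has a REFERENCES clause.

none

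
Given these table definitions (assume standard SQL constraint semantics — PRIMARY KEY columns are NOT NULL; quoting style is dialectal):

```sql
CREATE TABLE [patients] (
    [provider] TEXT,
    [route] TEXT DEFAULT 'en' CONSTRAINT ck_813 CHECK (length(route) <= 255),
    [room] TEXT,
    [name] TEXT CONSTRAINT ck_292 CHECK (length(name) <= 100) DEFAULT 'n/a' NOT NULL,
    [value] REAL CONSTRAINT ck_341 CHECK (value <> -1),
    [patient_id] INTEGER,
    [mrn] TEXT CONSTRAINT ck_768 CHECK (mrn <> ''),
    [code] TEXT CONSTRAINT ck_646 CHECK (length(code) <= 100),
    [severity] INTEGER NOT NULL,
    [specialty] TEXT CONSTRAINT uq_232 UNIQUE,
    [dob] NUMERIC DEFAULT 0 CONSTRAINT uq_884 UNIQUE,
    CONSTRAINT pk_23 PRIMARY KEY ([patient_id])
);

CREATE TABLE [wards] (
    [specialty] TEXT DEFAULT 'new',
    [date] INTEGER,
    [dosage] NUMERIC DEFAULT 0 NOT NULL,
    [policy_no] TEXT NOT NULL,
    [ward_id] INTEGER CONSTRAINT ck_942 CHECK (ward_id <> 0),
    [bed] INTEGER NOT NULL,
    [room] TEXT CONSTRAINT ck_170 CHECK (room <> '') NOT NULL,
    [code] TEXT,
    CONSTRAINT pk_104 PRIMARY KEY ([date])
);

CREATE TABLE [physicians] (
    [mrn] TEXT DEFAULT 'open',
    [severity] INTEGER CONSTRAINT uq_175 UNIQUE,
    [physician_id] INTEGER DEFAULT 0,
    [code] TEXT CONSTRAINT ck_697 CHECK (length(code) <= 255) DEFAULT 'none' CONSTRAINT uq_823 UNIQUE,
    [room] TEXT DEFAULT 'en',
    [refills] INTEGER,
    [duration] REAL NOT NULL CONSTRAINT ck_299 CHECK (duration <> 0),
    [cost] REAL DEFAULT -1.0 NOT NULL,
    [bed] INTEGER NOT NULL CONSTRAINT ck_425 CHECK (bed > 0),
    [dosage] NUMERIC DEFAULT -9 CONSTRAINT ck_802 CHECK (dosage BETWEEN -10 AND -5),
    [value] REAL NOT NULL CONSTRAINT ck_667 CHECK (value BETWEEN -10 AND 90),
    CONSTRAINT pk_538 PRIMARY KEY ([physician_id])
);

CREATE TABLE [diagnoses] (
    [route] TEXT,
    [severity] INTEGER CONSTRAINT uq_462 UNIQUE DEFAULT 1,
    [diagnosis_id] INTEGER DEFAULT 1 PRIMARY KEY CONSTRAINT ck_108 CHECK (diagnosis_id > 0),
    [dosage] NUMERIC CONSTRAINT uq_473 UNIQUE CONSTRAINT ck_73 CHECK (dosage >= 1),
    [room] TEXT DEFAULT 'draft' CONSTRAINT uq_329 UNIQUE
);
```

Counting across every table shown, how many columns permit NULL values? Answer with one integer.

patients: 8 nullable (provider, route, room, value, mrn, code, specialty, dob — PK (patient_id) and explicit NOT NULL columns excluded).
wards: 3 nullable (specialty, ward_id, code — PK (date) and explicit NOT NULL columns excluded).
physicians: 6 nullable (mrn, severity, code, room, refills, dosage — PK (physician_id) and explicit NOT NULL columns excluded).
diagnoses: 4 nullable (route, severity, dosage, room — PK (diagnosis_id) and explicit NOT NULL columns excluded).
Total: 8 + 3 + 6 + 4 = 21.

21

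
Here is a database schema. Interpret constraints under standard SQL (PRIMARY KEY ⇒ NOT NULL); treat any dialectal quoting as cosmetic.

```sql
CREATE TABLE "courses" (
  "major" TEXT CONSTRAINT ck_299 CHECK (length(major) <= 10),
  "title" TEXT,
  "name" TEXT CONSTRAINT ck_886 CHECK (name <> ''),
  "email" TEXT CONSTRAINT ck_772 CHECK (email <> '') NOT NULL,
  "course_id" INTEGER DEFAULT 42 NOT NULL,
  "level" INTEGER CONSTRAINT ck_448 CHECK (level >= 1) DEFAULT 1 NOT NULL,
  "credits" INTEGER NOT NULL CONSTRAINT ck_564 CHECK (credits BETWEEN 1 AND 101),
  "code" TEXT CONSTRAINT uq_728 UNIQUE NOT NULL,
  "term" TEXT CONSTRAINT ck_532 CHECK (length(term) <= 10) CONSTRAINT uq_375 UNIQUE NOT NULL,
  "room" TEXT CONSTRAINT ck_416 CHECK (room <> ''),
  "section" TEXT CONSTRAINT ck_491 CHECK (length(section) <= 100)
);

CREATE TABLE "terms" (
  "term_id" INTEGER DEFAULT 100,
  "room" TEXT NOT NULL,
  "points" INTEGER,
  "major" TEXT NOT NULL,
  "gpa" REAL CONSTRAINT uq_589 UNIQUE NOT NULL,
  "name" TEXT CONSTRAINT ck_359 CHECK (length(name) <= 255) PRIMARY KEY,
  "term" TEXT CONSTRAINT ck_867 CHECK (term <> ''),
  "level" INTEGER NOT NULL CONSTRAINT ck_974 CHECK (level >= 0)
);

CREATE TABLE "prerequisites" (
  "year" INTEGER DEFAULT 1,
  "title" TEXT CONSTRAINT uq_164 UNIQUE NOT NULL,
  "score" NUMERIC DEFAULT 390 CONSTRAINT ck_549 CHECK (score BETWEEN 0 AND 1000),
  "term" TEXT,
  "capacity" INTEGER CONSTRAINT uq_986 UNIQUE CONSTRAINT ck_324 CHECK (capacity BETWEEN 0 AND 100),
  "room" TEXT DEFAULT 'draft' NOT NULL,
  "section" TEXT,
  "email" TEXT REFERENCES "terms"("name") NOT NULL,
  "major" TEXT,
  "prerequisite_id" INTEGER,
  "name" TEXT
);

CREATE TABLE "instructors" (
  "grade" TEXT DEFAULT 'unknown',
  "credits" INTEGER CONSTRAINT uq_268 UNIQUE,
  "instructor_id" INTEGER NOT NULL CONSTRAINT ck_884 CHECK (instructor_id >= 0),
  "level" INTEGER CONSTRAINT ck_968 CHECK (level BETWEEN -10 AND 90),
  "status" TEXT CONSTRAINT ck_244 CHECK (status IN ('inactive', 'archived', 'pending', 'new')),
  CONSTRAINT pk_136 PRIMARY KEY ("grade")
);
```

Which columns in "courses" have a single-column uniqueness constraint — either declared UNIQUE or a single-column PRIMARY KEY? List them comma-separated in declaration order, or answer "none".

code, term

- major: no UNIQUE or single-column PK constraint.
- title: no UNIQUE or single-column PK constraint.
- name: no UNIQUE or single-column PK constraint.
- email: no UNIQUE or single-column PK constraint.
- course_id: no UNIQUE or single-column PK constraint.
- level: no UNIQUE or single-column PK constraint.
- credits: no UNIQUE or single-column PK constraint.
- code: declared UNIQUE → unique.
- term: declared UNIQUE → unique.
- room: no UNIQUE or single-column PK constraint.
- section: no UNIQUE or single-column PK constraint.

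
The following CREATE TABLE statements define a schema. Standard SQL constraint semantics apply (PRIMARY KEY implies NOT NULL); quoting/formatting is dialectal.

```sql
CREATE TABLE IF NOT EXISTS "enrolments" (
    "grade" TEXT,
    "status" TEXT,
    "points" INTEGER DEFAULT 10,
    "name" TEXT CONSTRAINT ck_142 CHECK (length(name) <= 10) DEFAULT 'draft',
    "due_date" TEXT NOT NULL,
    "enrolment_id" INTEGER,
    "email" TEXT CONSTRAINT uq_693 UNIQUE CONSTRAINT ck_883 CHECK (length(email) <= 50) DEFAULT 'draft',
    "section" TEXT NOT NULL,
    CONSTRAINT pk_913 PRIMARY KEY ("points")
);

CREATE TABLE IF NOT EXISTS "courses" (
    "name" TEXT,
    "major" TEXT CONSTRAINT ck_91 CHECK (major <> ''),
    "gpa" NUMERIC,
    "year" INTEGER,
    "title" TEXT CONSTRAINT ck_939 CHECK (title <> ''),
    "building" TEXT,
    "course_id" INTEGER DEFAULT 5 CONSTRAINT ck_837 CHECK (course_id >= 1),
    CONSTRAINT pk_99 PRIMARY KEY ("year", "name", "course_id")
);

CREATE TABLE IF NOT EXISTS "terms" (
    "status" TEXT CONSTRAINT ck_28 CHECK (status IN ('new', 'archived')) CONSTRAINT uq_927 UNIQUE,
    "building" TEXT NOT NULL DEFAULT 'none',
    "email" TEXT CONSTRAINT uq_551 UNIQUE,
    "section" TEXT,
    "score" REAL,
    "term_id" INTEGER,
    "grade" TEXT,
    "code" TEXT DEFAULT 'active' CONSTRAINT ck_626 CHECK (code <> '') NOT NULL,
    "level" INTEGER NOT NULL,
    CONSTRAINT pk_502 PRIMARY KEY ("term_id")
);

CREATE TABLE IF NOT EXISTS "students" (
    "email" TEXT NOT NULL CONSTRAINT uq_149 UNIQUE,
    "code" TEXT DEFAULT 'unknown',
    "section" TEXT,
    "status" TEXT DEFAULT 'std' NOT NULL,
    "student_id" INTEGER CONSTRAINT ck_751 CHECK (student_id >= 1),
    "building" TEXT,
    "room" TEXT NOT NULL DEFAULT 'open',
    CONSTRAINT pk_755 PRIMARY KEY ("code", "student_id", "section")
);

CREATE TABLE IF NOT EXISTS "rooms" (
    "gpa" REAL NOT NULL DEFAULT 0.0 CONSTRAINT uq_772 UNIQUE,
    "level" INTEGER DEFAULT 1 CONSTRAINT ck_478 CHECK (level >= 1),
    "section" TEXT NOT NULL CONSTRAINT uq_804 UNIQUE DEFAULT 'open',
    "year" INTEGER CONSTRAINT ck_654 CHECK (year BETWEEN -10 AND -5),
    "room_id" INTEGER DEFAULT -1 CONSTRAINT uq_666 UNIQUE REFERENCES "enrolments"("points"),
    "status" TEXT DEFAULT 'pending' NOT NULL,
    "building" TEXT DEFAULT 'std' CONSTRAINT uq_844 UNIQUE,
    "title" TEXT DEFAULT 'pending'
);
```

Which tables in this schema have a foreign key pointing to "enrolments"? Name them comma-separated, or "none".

- rooms.room_id references enrolments(points).

rooms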